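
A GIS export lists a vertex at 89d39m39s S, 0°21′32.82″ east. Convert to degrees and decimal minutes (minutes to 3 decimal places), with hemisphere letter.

Latitude: 39 + 39/60 = 39.65000′
Lon: seconds/60 = 0.54700; minutes = 21 + 0.54700 = 21.54700

89° 39.650′ S, 0° 21.547′ E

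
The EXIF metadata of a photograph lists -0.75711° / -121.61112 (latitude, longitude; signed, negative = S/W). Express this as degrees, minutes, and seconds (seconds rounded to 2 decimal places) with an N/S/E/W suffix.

0°45′25.60″ S, 121°36′40.03″ W

Latitude is negative → S; |value| = 0.757110
Lat: 0.757110 × 60 = 45.42660′ → 45′, remainder × 60 = 25.5960″
Longitude is negative → W; |value| = 121.611120
Lon: whole degrees 121; 36.66720′ → 36′ and 40.0320″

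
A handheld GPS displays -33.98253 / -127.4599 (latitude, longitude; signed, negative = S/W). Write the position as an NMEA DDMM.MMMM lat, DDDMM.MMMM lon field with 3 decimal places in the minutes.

3358.952,S / 12727.594,W

Latitude is negative → S; |value| = 33.982530
Latitude: minutes = (33.982530 − 33) × 60 = 58.95180
Longitude is negative → W; |value| = 127.459900
λ: fractional part 0.459900 → 27.59400 minutes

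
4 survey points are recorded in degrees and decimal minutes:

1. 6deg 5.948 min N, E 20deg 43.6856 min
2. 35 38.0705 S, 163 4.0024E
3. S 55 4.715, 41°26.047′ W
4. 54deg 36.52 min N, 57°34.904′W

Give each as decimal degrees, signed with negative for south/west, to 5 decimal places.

1. 6.09913, 20.72809
2. -35.63451, 163.06671
3. -55.07858, -41.43412
4. 54.60867, -57.58173

Point 1:
  Lat: 6 + 5.948/60 = 6.099133
  N → positive
  Longitude: 20 + 43.6856/60 = 20.728093
  E → positive
Point 2:
  φ: 35 + 38.0705/60 = 35.634508
  S → negative
  Lon: 4.0024′ = 0.066707°; total 163.066707
  E ⇒ keep positive
Point 3:
  Latitude: 4.715′ = 0.078583°; total 55.078583
  hemisphere S, so the sign is −
  Lon: 41 + 26.047/60 = 41.434117
  hemisphere W, so the sign is −
Point 4:
  Lat: 54 + 36.52/60 = 54.608667
  N ⇒ keep positive
  λ: 57 + 34.904/60 = 57.581733
  hemisphere W, so the sign is −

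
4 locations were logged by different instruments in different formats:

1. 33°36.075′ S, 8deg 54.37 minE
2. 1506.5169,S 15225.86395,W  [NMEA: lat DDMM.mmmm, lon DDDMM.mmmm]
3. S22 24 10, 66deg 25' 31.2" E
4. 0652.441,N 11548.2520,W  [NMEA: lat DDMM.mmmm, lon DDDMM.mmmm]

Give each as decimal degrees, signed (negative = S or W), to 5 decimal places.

1. -33.60125, 8.90617
2. -15.10862, -152.43107
3. -22.40278, 66.42533
4. 6.87402, -115.80420

Point 1:
  φ: 36.075′ = 0.601250°; total 33.601250
  hemisphere S, so the sign is −
  λ: 54.37′ = 0.906167°; total 8.906167
  E ⇒ keep positive
Point 2:
  Latitude: degrees = first 2 digits = 15, minutes = 6.5169; 15 + 6.5169/60 = 15.108615
  hemisphere S, so the sign is −
  λ: degrees = first 3 digits = 152, minutes = 25.86395; 152 + 25.86395/60 = 152.431066
  W ⇒ negate
Point 3:
  Latitude: 22 + 24/60 + 10/3600 = 22.402778
  hemisphere S, so the sign is −
  Longitude: 66° + 25/60 + 31.2/3600 = 66 + 0.416667 + 0.008667 = 66.425333
  E ⇒ keep positive
Point 4:
  Latitude: degrees = first 2 digits = 6, minutes = 52.441; 6 + 52.441/60 = 6.874017
  N ⇒ keep positive
  λ: degrees = first 3 digits = 115, minutes = 48.252; 115 + 48.252/60 = 115.804200
  hemisphere W, so the sign is −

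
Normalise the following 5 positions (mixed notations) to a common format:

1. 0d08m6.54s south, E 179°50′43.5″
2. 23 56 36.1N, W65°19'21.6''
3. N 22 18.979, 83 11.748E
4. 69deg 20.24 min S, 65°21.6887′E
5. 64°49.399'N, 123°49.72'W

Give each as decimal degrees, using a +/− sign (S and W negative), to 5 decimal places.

1. -0.13515, 179.84542
2. 23.94336, -65.32267
3. 22.31632, 83.19580
4. -69.33733, 65.36148
5. 64.82332, -123.82867

Point 1:
  Lat: 0° + 8/60 + 6.54/3600 = 0 + 0.133333 + 0.001817 = 0.135150
  S → negative
  Longitude: 179 + 50/60 + 43.5/3600 = 179.845417
  E → positive
Point 2:
  Lat: 23° + 56/60 + 36.1/3600 = 23 + 0.933333 + 0.010028 = 23.943361
  N ⇒ keep positive
  Longitude: 19′ + 21.6″ = 19.36000′; 65 + 19.36000/60 = 65.322667
  W ⇒ negate
Point 3:
  Lat: 18.979′ = 0.316317°; total 22.316317
  N → positive
  Lon: 11.748′ = 0.195800°; total 83.195800
  E ⇒ keep positive
Point 4:
  φ: 20.24′ = 0.337333°; total 69.337333
  S → negative
  λ: 21.6887′ = 0.361478°; total 65.361478
  E ⇒ keep positive
Point 5:
  Lat: 64 + 49.399/60 = 64.823317
  N → positive
  λ: 123 + 49.72/60 = 123.828667
  W ⇒ negate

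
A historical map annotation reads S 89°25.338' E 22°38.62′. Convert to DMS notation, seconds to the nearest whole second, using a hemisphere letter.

89°25′20″ S, 22°38′37″ E

Lat: 25.33800′ → 25′ and 0.33800 × 60 = 20.28″
λ: 38.62000′ → 38′ and 0.62000 × 60 = 37.20″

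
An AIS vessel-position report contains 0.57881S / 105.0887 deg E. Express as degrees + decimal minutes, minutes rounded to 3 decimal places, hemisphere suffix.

Latitude: fractional part 0.578810 → 34.72860 minutes
Longitude: minutes = (105.088700 − 105) × 60 = 5.32200

0° 34.729′ S, 105° 5.322′ E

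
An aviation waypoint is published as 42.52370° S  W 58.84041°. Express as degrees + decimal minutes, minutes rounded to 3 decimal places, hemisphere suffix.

42° 31.422′ S, 58° 50.425′ W

φ: 42° + 0.523700 × 60 = 42° 31.42200′
Lon: fractional part 0.840410 → 50.42460 minutes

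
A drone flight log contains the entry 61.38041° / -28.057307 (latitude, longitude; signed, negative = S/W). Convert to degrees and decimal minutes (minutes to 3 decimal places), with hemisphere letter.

φ: fractional part 0.380410 → 22.82460 minutes
Longitude is negative → W; |value| = 28.057307
Lon: 28° + 0.057307 × 60 = 28° 3.43842′

61° 22.825′ N, 28° 3.438′ W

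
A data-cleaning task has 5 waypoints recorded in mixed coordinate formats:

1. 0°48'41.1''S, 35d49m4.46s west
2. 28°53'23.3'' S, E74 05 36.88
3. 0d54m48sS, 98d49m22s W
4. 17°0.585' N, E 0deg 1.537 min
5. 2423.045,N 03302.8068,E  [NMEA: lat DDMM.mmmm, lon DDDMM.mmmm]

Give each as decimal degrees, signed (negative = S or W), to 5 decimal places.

1. -0.81142, -35.81791
2. -28.88981, 74.09358
3. -0.91333, -98.82278
4. 17.00975, 0.02562
5. 24.38408, 33.04678

Point 1:
  Latitude: 0° + 48/60 + 41.1/3600 = 0 + 0.800000 + 0.011417 = 0.811417
  hemisphere S, so the sign is −
  Lon: 49′ + 4.46″ = 49.07433′; 35 + 49.07433/60 = 35.817906
  hemisphere W, so the sign is −
Point 2:
  φ: 28° + 53/60 + 23.3/3600 = 28 + 0.883333 + 0.006472 = 28.889806
  S → negative
  Longitude: 74 + 5/60 + 36.88/3600 = 74.093578
  E → positive
Point 3:
  Latitude: 0 + 54/60 + 48/3600 = 0.913333
  hemisphere S, so the sign is −
  Lon: 98 + 49/60 + 22/3600 = 98.822778
  hemisphere W, so the sign is −
Point 4:
  Lat: 17 + 0.585/60 = 17.009750
  N ⇒ keep positive
  Lon: 1.537′ = 0.025617°; total 0.025617
  E ⇒ keep positive
Point 5:
  φ: split at 2 digits → 24° and 23.045′; 24 + 23.045/60 = 24.384083
  N → positive
  Lon: degrees = first 3 digits = 33, minutes = 2.8068; 33 + 2.8068/60 = 33.046780
  E ⇒ keep positive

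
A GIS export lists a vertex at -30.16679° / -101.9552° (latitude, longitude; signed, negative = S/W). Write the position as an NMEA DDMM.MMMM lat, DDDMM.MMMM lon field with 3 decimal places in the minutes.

3010.007,S / 10157.312,W

Latitude is negative → S; |value| = 30.166790
Latitude: fractional part 0.166790 → 10.00740 minutes
Longitude is negative → W; |value| = 101.955200
Lon: fractional part 0.955200 → 57.31200 minutes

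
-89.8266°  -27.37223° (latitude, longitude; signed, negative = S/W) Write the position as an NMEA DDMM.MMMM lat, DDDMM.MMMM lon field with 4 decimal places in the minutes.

8949.5960,S / 02722.3338,W

Latitude is negative → S; |value| = 89.826600
Latitude: fractional part 0.826600 → 49.596000 minutes
Longitude is negative → W; |value| = 27.372230
Longitude: 27° + 0.372230 × 60 = 27° 22.333800′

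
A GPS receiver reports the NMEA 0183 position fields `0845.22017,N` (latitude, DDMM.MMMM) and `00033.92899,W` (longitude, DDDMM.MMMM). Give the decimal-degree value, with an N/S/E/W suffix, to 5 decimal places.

Latitude: degrees = first 2 digits = 8, minutes = 45.22017; 8 + 45.22017/60 = 8.753670
λ: split at 3 digits → 000° and 33.92899′; 0 + 33.92899/60 = 0.565483

8.75367° N, 0.56548° W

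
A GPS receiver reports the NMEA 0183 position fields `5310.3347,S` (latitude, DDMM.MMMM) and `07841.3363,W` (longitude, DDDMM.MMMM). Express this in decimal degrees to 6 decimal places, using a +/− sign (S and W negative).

Latitude: degrees = first 2 digits = 53, minutes = 10.3347; 53 + 10.3347/60 = 53.1722450
S → negative
Longitude: split at 3 digits → 078° and 41.3363′; 78 + 41.3363/60 = 78.6889383
W → negative

-53.172245, -78.688938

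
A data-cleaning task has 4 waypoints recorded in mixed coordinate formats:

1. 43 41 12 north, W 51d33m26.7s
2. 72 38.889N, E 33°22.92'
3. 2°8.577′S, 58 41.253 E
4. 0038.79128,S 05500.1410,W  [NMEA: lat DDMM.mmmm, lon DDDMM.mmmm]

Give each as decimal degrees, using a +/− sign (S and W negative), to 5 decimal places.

Point 1:
  Latitude: 43 + 41/60 + 12/3600 = 43.686667
  N → positive
  λ: 33′ + 26.7″ = 33.44500′; 51 + 33.44500/60 = 51.557417
  hemisphere W, so the sign is −
Point 2:
  Lat: 72 + 38.889/60 = 72.648150
  N → positive
  Lon: 22.92′ = 0.382000°; total 33.382000
  E ⇒ keep positive
Point 3:
  Lat: 2 + 8.577/60 = 2.142950
  S → negative
  Lon: 41.253′ = 0.687550°; total 58.687550
  E ⇒ keep positive
Point 4:
  φ: split at 2 digits → 00° and 38.79128′; 0 + 38.79128/60 = 0.646521
  S → negative
  Lon: split at 3 digits → 055° and 0.141′; 55 + 0.141/60 = 55.002350
  W ⇒ negate

1. 43.68667, -51.55742
2. 72.64815, 33.38200
3. -2.14295, 58.68755
4. -0.64652, -55.00235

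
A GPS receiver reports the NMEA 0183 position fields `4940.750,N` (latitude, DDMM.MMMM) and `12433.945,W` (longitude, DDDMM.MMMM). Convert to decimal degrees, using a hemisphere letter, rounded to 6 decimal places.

Latitude: split at 2 digits → 49° and 40.75′; 49 + 40.75/60 = 49.6791667
Longitude: split at 3 digits → 124° and 33.945′; 124 + 33.945/60 = 124.5657500

49.679167° N, 124.565750° W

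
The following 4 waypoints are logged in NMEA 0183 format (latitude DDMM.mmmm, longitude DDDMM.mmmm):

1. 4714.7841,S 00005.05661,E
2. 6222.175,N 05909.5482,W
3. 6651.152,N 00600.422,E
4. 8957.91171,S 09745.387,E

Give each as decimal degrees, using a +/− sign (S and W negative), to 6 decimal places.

1. -47.246402, 0.084277
2. 62.369583, -59.159137
3. 66.852533, 6.007033
4. -89.965195, 97.756450

Point 1:
  Latitude: split at 2 digits → 47° and 14.7841′; 47 + 14.7841/60 = 47.2464017
  S ⇒ negate
  Longitude: split at 3 digits → 000° and 5.05661′; 0 + 5.05661/60 = 0.0842768
  E → positive
Point 2:
  Lat: split at 2 digits → 62° and 22.175′; 62 + 22.175/60 = 62.3695833
  N ⇒ keep positive
  Longitude: degrees = first 3 digits = 59, minutes = 9.5482; 59 + 9.5482/60 = 59.1591367
  W → negative
Point 3:
  Lat: degrees = first 2 digits = 66, minutes = 51.152; 66 + 51.152/60 = 66.8525333
  N ⇒ keep positive
  Longitude: split at 3 digits → 006° and 0.422′; 6 + 0.422/60 = 6.0070333
  E → positive
Point 4:
  Lat: degrees = first 2 digits = 89, minutes = 57.91171; 89 + 57.91171/60 = 89.9651952
  S → negative
  Longitude: split at 3 digits → 097° and 45.387′; 97 + 45.387/60 = 97.7564500
  E → positive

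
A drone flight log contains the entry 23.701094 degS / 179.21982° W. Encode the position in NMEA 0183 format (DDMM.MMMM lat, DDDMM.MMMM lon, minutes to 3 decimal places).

2342.066,S / 17913.189,W

Lat: minutes = (23.701094 − 23) × 60 = 42.06564
Longitude: fractional part 0.219820 → 13.18920 minutes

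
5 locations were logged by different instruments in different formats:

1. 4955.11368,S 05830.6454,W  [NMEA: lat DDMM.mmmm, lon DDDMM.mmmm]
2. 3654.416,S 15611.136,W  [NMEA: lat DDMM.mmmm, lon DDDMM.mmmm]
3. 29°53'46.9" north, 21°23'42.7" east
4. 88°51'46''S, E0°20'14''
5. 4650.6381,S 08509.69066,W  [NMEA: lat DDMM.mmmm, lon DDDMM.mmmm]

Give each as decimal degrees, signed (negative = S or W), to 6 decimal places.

1. -49.918561, -58.510757
2. -36.906933, -156.185600
3. 29.896361, 21.395194
4. -88.862778, 0.337222
5. -46.843968, -85.161511

Point 1:
  Lat: degrees = first 2 digits = 49, minutes = 55.11368; 49 + 55.11368/60 = 49.9185613
  hemisphere S, so the sign is −
  Lon: split at 3 digits → 058° and 30.6454′; 58 + 30.6454/60 = 58.5107567
  hemisphere W, so the sign is −
Point 2:
  Latitude: split at 2 digits → 36° and 54.416′; 36 + 54.416/60 = 36.9069333
  S ⇒ negate
  Lon: split at 3 digits → 156° and 11.136′; 156 + 11.136/60 = 156.1856000
  W → negative
Point 3:
  Lat: 29 + 53/60 + 46.9/3600 = 29.8963611
  N → positive
  Lon: 21 + 23/60 + 42.7/3600 = 21.3951944
  E → positive
Point 4:
  φ: 88 + 51/60 + 46/3600 = 88.8627778
  S ⇒ negate
  λ: 0 + 20/60 + 14/3600 = 0.3372222
  E → positive
Point 5:
  Lat: degrees = first 2 digits = 46, minutes = 50.6381; 46 + 50.6381/60 = 46.8439683
  S ⇒ negate
  Lon: degrees = first 3 digits = 85, minutes = 9.69066; 85 + 9.69066/60 = 85.1615110
  W → negative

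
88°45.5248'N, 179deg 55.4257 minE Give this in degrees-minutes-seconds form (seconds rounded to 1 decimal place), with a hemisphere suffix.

88°45′31.5″ N, 179°55′25.5″ E

Lat: fractional minutes 0.52480 × 60 = 31.488″
Longitude: 55.42570′ → 55′ and 0.42570 × 60 = 25.542″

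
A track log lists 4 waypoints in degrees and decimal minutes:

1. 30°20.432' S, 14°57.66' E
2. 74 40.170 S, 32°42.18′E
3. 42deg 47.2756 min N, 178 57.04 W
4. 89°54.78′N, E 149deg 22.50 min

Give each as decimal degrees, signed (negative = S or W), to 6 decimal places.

1. -30.340533, 14.961000
2. -74.669500, 32.703000
3. 42.787927, -178.950667
4. 89.913000, 149.375000

Point 1:
  Lat: 30 + 20.432/60 = 30.3405333
  S → negative
  λ: 14 + 57.66/60 = 14.9610000
  E ⇒ keep positive
Point 2:
  Latitude: 40.17′ = 0.669500°; total 74.6695000
  S ⇒ negate
  Longitude: 32 + 42.18/60 = 32.7030000
  E ⇒ keep positive
Point 3:
  Latitude: 47.2756′ = 0.787927°; total 42.7879267
  N ⇒ keep positive
  Lon: 178 + 57.04/60 = 178.9506667
  hemisphere W, so the sign is −
Point 4:
  Lat: 54.78′ = 0.913000°; total 89.9130000
  N ⇒ keep positive
  λ: 149 + 22.5/60 = 149.3750000
  E ⇒ keep positive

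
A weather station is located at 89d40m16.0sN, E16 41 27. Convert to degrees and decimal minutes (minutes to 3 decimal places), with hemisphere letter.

89° 40.267′ N, 16° 41.450′ E

Lat: seconds/60 = 0.26667; minutes = 40 + 0.26667 = 40.26667
Longitude: seconds/60 = 0.45000; minutes = 41 + 0.45000 = 41.45000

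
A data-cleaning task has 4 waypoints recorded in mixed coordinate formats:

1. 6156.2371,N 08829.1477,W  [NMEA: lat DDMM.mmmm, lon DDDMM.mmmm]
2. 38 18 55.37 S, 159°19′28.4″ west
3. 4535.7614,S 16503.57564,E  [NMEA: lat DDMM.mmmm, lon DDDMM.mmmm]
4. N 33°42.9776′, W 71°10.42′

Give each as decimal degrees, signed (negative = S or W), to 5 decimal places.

1. 61.93729, -88.48580
2. -38.31538, -159.32456
3. -45.59602, 165.05959
4. 33.71629, -71.17367

Point 1:
  Lat: degrees = first 2 digits = 61, minutes = 56.2371; 61 + 56.2371/60 = 61.937285
  N ⇒ keep positive
  Longitude: degrees = first 3 digits = 88, minutes = 29.1477; 88 + 29.1477/60 = 88.485795
  W ⇒ negate
Point 2:
  Latitude: 38° + 18/60 + 55.37/3600 = 38 + 0.300000 + 0.015381 = 38.315381
  S ⇒ negate
  Longitude: 159° + 19/60 + 28.4/3600 = 159 + 0.316667 + 0.007889 = 159.324556
  W ⇒ negate
Point 3:
  Lat: split at 2 digits → 45° and 35.7614′; 45 + 35.7614/60 = 45.596023
  S ⇒ negate
  Longitude: degrees = first 3 digits = 165, minutes = 3.57564; 165 + 3.57564/60 = 165.059594
  E → positive
Point 4:
  Lat: 33 + 42.9776/60 = 33.716293
  N ⇒ keep positive
  λ: 10.42′ = 0.173667°; total 71.173667
  W ⇒ negate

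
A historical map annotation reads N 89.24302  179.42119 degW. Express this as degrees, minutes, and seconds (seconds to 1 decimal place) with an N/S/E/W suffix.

89°14′34.9″ N, 179°25′16.3″ W

Lat: whole degrees 89; 14.58120′ → 14′ and 34.872″
Lon: 0.421190° → 25.27140′; 0.27140 × 60 = 16.284″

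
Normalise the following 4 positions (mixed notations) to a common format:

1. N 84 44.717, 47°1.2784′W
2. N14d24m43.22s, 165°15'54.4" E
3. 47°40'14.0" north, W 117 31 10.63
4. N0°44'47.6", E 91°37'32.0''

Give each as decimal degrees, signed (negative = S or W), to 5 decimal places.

1. 84.74528, -47.02131
2. 14.41201, 165.26511
3. 47.67056, -117.51962
4. 0.74656, 91.62556

Point 1:
  Latitude: 84 + 44.717/60 = 84.745283
  N ⇒ keep positive
  λ: 47 + 1.2784/60 = 47.021307
  W → negative
Point 2:
  Lat: 14 + 24/60 + 43.22/3600 = 14.412006
  N ⇒ keep positive
  λ: 165 + 15/60 + 54.4/3600 = 165.265111
  E ⇒ keep positive
Point 3:
  φ: 40′ + 14″ = 40.23333′; 47 + 40.23333/60 = 47.670556
  N → positive
  Longitude: 31′ + 10.63″ = 31.17717′; 117 + 31.17717/60 = 117.519619
  hemisphere W, so the sign is −
Point 4:
  φ: 44′ + 47.6″ = 44.79333′; 0 + 44.79333/60 = 0.746556
  N → positive
  λ: 91° + 37/60 + 32/3600 = 91 + 0.616667 + 0.008889 = 91.625556
  E → positive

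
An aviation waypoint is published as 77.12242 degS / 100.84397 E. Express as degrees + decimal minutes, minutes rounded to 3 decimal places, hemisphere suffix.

77° 7.345′ S, 100° 50.638′ E

Lat: fractional part 0.122420 → 7.34520 minutes
Longitude: fractional part 0.843970 → 50.63820 minutes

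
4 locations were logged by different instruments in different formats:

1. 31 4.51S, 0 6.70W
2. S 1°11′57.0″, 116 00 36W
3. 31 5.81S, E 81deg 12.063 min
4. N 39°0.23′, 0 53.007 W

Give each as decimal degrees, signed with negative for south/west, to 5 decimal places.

1. -31.07517, -0.11167
2. -1.19917, -116.01000
3. -31.09683, 81.20105
4. 39.00383, -0.88345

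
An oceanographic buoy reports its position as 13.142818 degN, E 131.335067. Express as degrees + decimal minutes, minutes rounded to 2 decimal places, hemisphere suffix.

Lat: fractional part 0.142818 → 8.5691 minutes
Lon: 131° + 0.335067 × 60 = 131° 20.1040′

13° 8.57′ N, 131° 20.10′ E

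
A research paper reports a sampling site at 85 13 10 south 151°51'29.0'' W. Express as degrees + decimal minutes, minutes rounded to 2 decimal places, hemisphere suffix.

Latitude: seconds/60 = 0.16667; minutes = 13 + 0.16667 = 13.1667
λ: seconds/60 = 0.48333; minutes = 51 + 0.48333 = 51.4833

85° 13.17′ S, 151° 51.48′ W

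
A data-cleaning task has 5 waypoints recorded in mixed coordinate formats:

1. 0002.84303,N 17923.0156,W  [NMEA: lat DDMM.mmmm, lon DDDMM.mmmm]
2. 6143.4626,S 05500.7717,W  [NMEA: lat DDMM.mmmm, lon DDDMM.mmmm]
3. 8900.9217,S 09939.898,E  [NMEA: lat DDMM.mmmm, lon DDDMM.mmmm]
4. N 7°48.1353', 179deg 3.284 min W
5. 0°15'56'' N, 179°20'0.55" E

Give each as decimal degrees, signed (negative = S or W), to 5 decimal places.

Point 1:
  Lat: degrees = first 2 digits = 0, minutes = 2.84303; 0 + 2.84303/60 = 0.047384
  N → positive
  Longitude: split at 3 digits → 179° and 23.0156′; 179 + 23.0156/60 = 179.383593
  W → negative
Point 2:
  Latitude: degrees = first 2 digits = 61, minutes = 43.4626; 61 + 43.4626/60 = 61.724377
  S ⇒ negate
  Longitude: degrees = first 3 digits = 55, minutes = 0.7717; 55 + 0.7717/60 = 55.012862
  W → negative
Point 3:
  Latitude: split at 2 digits → 89° and 0.9217′; 89 + 0.9217/60 = 89.015362
  S → negative
  Lon: degrees = first 3 digits = 99, minutes = 39.898; 99 + 39.898/60 = 99.664967
  E ⇒ keep positive
Point 4:
  φ: 48.1353′ = 0.802255°; total 7.802255
  N → positive
  λ: 3.284′ = 0.054733°; total 179.054733
  W → negative
Point 5:
  Latitude: 0 + 15/60 + 56/3600 = 0.265556
  N → positive
  λ: 20′ + 0.55″ = 20.00917′; 179 + 20.00917/60 = 179.333486
  E ⇒ keep positive

1. 0.04738, -179.38359
2. -61.72438, -55.01286
3. -89.01536, 99.66497
4. 7.80226, -179.05473
5. 0.26556, 179.33349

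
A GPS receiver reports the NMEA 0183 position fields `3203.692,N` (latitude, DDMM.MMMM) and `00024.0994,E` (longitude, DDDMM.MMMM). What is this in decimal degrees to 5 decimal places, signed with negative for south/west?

32.06153, 0.40166

Lat: degrees = first 2 digits = 32, minutes = 3.692; 32 + 3.692/60 = 32.061533
N ⇒ keep positive
Lon: degrees = first 3 digits = 0, minutes = 24.0994; 0 + 24.0994/60 = 0.401657
E ⇒ keep positive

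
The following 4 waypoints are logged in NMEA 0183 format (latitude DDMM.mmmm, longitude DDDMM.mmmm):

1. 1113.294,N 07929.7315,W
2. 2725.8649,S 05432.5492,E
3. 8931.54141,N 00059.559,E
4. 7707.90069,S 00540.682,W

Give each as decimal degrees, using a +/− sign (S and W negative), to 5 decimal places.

1. 11.22157, -79.49553
2. -27.43108, 54.54249
3. 89.52569, 0.99265
4. -77.13168, -5.67803

Point 1:
  φ: split at 2 digits → 11° and 13.294′; 11 + 13.294/60 = 11.221567
  N → positive
  Lon: split at 3 digits → 079° and 29.7315′; 79 + 29.7315/60 = 79.495525
  W ⇒ negate
Point 2:
  Latitude: split at 2 digits → 27° and 25.8649′; 27 + 25.8649/60 = 27.431082
  S → negative
  λ: degrees = first 3 digits = 54, minutes = 32.5492; 54 + 32.5492/60 = 54.542487
  E ⇒ keep positive
Point 3:
  φ: degrees = first 2 digits = 89, minutes = 31.54141; 89 + 31.54141/60 = 89.525690
  N → positive
  λ: split at 3 digits → 000° and 59.559′; 0 + 59.559/60 = 0.992650
  E → positive
Point 4:
  Latitude: split at 2 digits → 77° and 7.90069′; 77 + 7.90069/60 = 77.131678
  hemisphere S, so the sign is −
  Longitude: degrees = first 3 digits = 5, minutes = 40.682; 5 + 40.682/60 = 5.678033
  W ⇒ negate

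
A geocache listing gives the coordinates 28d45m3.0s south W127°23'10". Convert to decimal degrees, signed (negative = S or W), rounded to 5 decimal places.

-28.75083, -127.38611

φ: 45′ + 3″ = 45.05000′; 28 + 45.05000/60 = 28.750833
hemisphere S, so the sign is −
Longitude: 23′ + 10″ = 23.16667′; 127 + 23.16667/60 = 127.386111
W → negative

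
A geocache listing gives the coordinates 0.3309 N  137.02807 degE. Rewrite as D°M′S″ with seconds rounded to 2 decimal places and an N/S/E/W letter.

0°19′51.24″ N, 137°01′41.05″ E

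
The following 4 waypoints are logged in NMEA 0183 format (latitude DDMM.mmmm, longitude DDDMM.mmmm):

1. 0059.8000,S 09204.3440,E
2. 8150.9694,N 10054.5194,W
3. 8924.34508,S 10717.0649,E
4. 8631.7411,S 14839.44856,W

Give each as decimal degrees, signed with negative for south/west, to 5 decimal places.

1. -0.99667, 92.07240
2. 81.84949, -100.90866
3. -89.40575, 107.28442
4. -86.52902, -148.65748

Point 1:
  φ: split at 2 digits → 00° and 59.8′; 0 + 59.8/60 = 0.996667
  S ⇒ negate
  λ: split at 3 digits → 092° and 4.344′; 92 + 4.344/60 = 92.072400
  E → positive
Point 2:
  φ: split at 2 digits → 81° and 50.9694′; 81 + 50.9694/60 = 81.849490
  N → positive
  Lon: degrees = first 3 digits = 100, minutes = 54.5194; 100 + 54.5194/60 = 100.908657
  hemisphere W, so the sign is −
Point 3:
  Lat: split at 2 digits → 89° and 24.34508′; 89 + 24.34508/60 = 89.405751
  hemisphere S, so the sign is −
  λ: split at 3 digits → 107° and 17.0649′; 107 + 17.0649/60 = 107.284415
  E → positive
Point 4:
  Latitude: split at 2 digits → 86° and 31.7411′; 86 + 31.7411/60 = 86.529018
  S ⇒ negate
  Longitude: split at 3 digits → 148° and 39.44856′; 148 + 39.44856/60 = 148.657476
  W → negative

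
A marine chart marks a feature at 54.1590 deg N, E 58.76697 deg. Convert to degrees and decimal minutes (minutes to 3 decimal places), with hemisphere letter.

54° 9.540′ N, 58° 46.018′ E

φ: minutes = (54.159000 − 54) × 60 = 9.54000
Lon: minutes = (58.766970 − 58) × 60 = 46.01820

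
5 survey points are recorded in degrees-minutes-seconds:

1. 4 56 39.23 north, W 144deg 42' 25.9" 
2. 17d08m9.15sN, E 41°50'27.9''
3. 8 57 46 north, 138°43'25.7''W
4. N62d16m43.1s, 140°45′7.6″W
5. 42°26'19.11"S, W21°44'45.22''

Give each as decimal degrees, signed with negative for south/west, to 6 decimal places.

Point 1:
  Lat: 4° + 56/60 + 39.23/3600 = 4 + 0.933333 + 0.010897 = 4.9442306
  N ⇒ keep positive
  Longitude: 144° + 42/60 + 25.9/3600 = 144 + 0.700000 + 0.007194 = 144.7071944
  W ⇒ negate
Point 2:
  φ: 17 + 8/60 + 9.15/3600 = 17.1358750
  N → positive
  Lon: 50′ + 27.9″ = 50.46500′; 41 + 50.46500/60 = 41.8410833
  E → positive
Point 3:
  Lat: 8° + 57/60 + 46/3600 = 8 + 0.950000 + 0.012778 = 8.9627778
  N → positive
  Lon: 43′ + 25.7″ = 43.42833′; 138 + 43.42833/60 = 138.7238056
  W ⇒ negate
Point 4:
  Lat: 62 + 16/60 + 43.1/3600 = 62.2786389
  N → positive
  λ: 140° + 45/60 + 7.6/3600 = 140 + 0.750000 + 0.002111 = 140.7521111
  W ⇒ negate
Point 5:
  φ: 42° + 26/60 + 19.11/3600 = 42 + 0.433333 + 0.005308 = 42.4386417
  S ⇒ negate
  Lon: 21 + 44/60 + 45.22/3600 = 21.7458944
  W ⇒ negate

1. 4.944231, -144.707194
2. 17.135875, 41.841083
3. 8.962778, -138.723806
4. 62.278639, -140.752111
5. -42.438642, -21.745894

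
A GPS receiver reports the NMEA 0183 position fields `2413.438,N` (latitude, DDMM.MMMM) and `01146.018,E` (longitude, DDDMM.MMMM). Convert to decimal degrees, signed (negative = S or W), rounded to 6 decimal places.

φ: split at 2 digits → 24° and 13.438′; 24 + 13.438/60 = 24.2239667
N ⇒ keep positive
λ: split at 3 digits → 011° and 46.018′; 11 + 46.018/60 = 11.7669667
E → positive

24.223967, 11.766967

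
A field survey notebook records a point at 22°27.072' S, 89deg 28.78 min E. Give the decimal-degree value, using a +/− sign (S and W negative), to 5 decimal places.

Latitude: 27.072′ = 0.451200°; total 22.451200
S → negative
λ: 89 + 28.78/60 = 89.479667
E ⇒ keep positive

-22.45120, 89.47967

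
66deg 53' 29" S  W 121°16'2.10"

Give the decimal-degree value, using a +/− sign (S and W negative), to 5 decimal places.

-66.89139, -121.26725

φ: 53′ + 29″ = 53.48333′; 66 + 53.48333/60 = 66.891389
hemisphere S, so the sign is −
Lon: 121° + 16/60 + 2.1/3600 = 121 + 0.266667 + 0.000583 = 121.267250
W → negative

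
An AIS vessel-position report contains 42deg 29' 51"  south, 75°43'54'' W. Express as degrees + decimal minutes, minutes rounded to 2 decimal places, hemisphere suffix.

42° 29.85′ S, 75° 43.90′ W

φ: seconds/60 = 0.85000; minutes = 29 + 0.85000 = 29.8500
Longitude: seconds/60 = 0.90000; minutes = 43 + 0.90000 = 43.9000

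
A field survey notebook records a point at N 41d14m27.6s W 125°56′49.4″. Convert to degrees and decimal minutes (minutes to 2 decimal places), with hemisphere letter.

41° 14.46′ N, 125° 56.82′ W

φ: 14 + 27.6/60 = 14.4600′
Lon: seconds/60 = 0.82333; minutes = 56 + 0.82333 = 56.8233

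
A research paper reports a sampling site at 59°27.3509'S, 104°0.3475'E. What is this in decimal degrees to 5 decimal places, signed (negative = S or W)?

-59.45585, 104.00579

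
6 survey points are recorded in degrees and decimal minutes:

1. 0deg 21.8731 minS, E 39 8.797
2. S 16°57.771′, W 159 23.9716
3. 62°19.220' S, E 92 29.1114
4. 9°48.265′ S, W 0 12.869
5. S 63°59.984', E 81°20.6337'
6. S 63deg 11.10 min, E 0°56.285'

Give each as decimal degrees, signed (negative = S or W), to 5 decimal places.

1. -0.36455, 39.14662
2. -16.96285, -159.39953
3. -62.32033, 92.48519
4. -9.80442, -0.21448
5. -63.99973, 81.34390
6. -63.18500, 0.93808

Point 1:
  Latitude: 0 + 21.8731/60 = 0.364552
  S → negative
  Longitude: 39 + 8.797/60 = 39.146617
  E → positive
Point 2:
  Latitude: 16 + 57.771/60 = 16.962850
  S → negative
  Lon: 23.9716′ = 0.399527°; total 159.399527
  W → negative
Point 3:
  φ: 62 + 19.22/60 = 62.320333
  S → negative
  Lon: 29.1114′ = 0.485190°; total 92.485190
  E → positive
Point 4:
  Lat: 9 + 48.265/60 = 9.804417
  hemisphere S, so the sign is −
  λ: 0 + 12.869/60 = 0.214483
  W → negative
Point 5:
  Latitude: 63 + 59.984/60 = 63.999733
  S ⇒ negate
  Lon: 81 + 20.6337/60 = 81.343895
  E → positive
Point 6:
  φ: 11.1′ = 0.185000°; total 63.185000
  hemisphere S, so the sign is −
  Longitude: 0 + 56.285/60 = 0.938083
  E → positive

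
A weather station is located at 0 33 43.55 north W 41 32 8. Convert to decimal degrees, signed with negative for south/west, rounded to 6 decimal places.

0.562097, -41.535556

Lat: 33′ + 43.55″ = 33.72583′; 0 + 33.72583/60 = 0.5620972
N → positive
Longitude: 32′ + 8″ = 32.13333′; 41 + 32.13333/60 = 41.5355556
hemisphere W, so the sign is −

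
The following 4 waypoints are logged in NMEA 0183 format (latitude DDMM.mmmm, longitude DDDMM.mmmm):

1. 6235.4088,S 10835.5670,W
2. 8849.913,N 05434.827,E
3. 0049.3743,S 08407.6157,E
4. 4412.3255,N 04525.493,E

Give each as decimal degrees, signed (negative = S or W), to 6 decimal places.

Point 1:
  Latitude: split at 2 digits → 62° and 35.4088′; 62 + 35.4088/60 = 62.5901467
  S ⇒ negate
  Longitude: split at 3 digits → 108° and 35.567′; 108 + 35.567/60 = 108.5927833
  W ⇒ negate
Point 2:
  φ: split at 2 digits → 88° and 49.913′; 88 + 49.913/60 = 88.8318833
  N → positive
  λ: split at 3 digits → 054° and 34.827′; 54 + 34.827/60 = 54.5804500
  E ⇒ keep positive
Point 3:
  Latitude: degrees = first 2 digits = 0, minutes = 49.3743; 0 + 49.3743/60 = 0.8229050
  S ⇒ negate
  Longitude: degrees = first 3 digits = 84, minutes = 7.6157; 84 + 7.6157/60 = 84.1269283
  E ⇒ keep positive
Point 4:
  Latitude: split at 2 digits → 44° and 12.3255′; 44 + 12.3255/60 = 44.2054250
  N ⇒ keep positive
  λ: degrees = first 3 digits = 45, minutes = 25.493; 45 + 25.493/60 = 45.4248833
  E → positive

1. -62.590147, -108.592783
2. 88.831883, 54.580450
3. -0.822905, 84.126928
4. 44.205425, 45.424883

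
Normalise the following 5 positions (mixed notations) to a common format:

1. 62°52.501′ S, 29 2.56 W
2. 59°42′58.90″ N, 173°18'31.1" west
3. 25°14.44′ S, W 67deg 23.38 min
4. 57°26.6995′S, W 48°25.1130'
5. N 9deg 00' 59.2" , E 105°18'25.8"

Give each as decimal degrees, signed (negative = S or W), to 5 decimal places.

Point 1:
  Lat: 52.501′ = 0.875017°; total 62.875017
  hemisphere S, so the sign is −
  Lon: 29 + 2.56/60 = 29.042667
  W → negative
Point 2:
  Lat: 42′ + 58.9″ = 42.98167′; 59 + 42.98167/60 = 59.716361
  N → positive
  Longitude: 18′ + 31.1″ = 18.51833′; 173 + 18.51833/60 = 173.308639
  hemisphere W, so the sign is −
Point 3:
  Lat: 14.44′ = 0.240667°; total 25.240667
  hemisphere S, so the sign is −
  λ: 23.38′ = 0.389667°; total 67.389667
  hemisphere W, so the sign is −
Point 4:
  Lat: 26.6995′ = 0.444992°; total 57.444992
  S → negative
  λ: 48 + 25.113/60 = 48.418550
  W → negative
Point 5:
  Latitude: 9° + 0/60 + 59.2/3600 = 9 + 0.000000 + 0.016444 = 9.016444
  N ⇒ keep positive
  Lon: 105 + 18/60 + 25.8/3600 = 105.307167
  E ⇒ keep positive

1. -62.87502, -29.04267
2. 59.71636, -173.30864
3. -25.24067, -67.38967
4. -57.44499, -48.41855
5. 9.01644, 105.30717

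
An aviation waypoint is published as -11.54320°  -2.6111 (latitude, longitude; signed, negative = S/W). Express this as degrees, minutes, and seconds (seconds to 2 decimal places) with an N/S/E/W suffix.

11°32′35.52″ S, 2°36′39.96″ W

Latitude is negative → S; |value| = 11.543200
φ: whole degrees 11; 32.59200′ → 32′ and 35.5200″
Longitude is negative → W; |value| = 2.611100
λ: whole degrees 2; 36.66600′ → 36′ and 39.9600″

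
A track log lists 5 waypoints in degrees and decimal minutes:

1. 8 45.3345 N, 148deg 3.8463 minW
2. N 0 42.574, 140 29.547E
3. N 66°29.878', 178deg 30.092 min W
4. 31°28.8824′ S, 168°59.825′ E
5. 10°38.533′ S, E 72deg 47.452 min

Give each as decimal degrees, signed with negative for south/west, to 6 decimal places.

Point 1:
  Lat: 45.3345′ = 0.755575°; total 8.7555750
  N ⇒ keep positive
  Longitude: 148 + 3.8463/60 = 148.0641050
  W → negative
Point 2:
  φ: 42.574′ = 0.709567°; total 0.7095667
  N ⇒ keep positive
  λ: 29.547′ = 0.492450°; total 140.4924500
  E → positive
Point 3:
  Latitude: 29.878′ = 0.497967°; total 66.4979667
  N → positive
  λ: 30.092′ = 0.501533°; total 178.5015333
  W → negative
Point 4:
  φ: 28.8824′ = 0.481373°; total 31.4813733
  hemisphere S, so the sign is −
  Longitude: 59.825′ = 0.997083°; total 168.9970833
  E ⇒ keep positive
Point 5:
  φ: 10 + 38.533/60 = 10.6422167
  S → negative
  Longitude: 47.452′ = 0.790867°; total 72.7908667
  E → positive

1. 8.755575, -148.064105
2. 0.709567, 140.492450
3. 66.497967, -178.501533
4. -31.481373, 168.997083
5. -10.642217, 72.790867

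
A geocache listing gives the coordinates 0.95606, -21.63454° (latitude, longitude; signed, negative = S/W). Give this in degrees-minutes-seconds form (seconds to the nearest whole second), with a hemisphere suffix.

0°57′22″ N, 21°38′4″ W

Lat: 0.956060° → 57.36360′; 0.36360 × 60 = 21.82″
Longitude is negative → W; |value| = 21.634540
Longitude: 0.634540 × 60 = 38.07240′ → 38′, remainder × 60 = 4.34″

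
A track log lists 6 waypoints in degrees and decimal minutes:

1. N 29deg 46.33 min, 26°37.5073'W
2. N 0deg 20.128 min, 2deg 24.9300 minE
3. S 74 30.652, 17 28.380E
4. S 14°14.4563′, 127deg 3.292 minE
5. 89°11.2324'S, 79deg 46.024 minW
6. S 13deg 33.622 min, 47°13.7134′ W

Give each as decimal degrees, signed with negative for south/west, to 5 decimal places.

Point 1:
  Latitude: 29 + 46.33/60 = 29.772167
  N ⇒ keep positive
  λ: 26 + 37.5073/60 = 26.625122
  W → negative
Point 2:
  Lat: 0 + 20.128/60 = 0.335467
  N → positive
  λ: 2 + 24.93/60 = 2.415500
  E → positive
Point 3:
  Latitude: 30.652′ = 0.510867°; total 74.510867
  S → negative
  Lon: 17 + 28.38/60 = 17.473000
  E → positive
Point 4:
  φ: 14 + 14.4563/60 = 14.240938
  S ⇒ negate
  Lon: 127 + 3.292/60 = 127.054867
  E → positive
Point 5:
  Lat: 89 + 11.2324/60 = 89.187207
  S → negative
  Longitude: 46.024′ = 0.767067°; total 79.767067
  W ⇒ negate
Point 6:
  Latitude: 13 + 33.622/60 = 13.560367
  hemisphere S, so the sign is −
  Lon: 13.7134′ = 0.228557°; total 47.228557
  W → negative

1. 29.77217, -26.62512
2. 0.33547, 2.41550
3. -74.51087, 17.47300
4. -14.24094, 127.05487
5. -89.18721, -79.76707
6. -13.56037, -47.22856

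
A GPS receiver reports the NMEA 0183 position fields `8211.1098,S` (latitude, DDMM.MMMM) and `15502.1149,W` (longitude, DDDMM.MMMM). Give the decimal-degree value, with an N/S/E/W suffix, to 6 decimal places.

82.185163° S, 155.035248° W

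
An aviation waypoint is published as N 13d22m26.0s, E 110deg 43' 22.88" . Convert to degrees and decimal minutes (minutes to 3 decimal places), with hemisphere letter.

13° 22.433′ N, 110° 43.381′ E

φ: seconds/60 = 0.43333; minutes = 22 + 0.43333 = 22.43333
Longitude: 43 + 22.88/60 = 43.38133′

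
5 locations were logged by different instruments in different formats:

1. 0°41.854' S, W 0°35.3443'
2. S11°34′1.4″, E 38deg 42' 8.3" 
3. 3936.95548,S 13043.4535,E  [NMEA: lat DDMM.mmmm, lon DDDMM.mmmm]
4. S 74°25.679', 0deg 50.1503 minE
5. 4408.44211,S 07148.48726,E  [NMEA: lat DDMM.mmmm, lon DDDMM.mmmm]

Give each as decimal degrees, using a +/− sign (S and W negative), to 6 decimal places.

Point 1:
  Lat: 0 + 41.854/60 = 0.6975667
  S → negative
  Lon: 0 + 35.3443/60 = 0.5890717
  hemisphere W, so the sign is −
Point 2:
  Lat: 34′ + 1.4″ = 34.02333′; 11 + 34.02333/60 = 11.5670556
  hemisphere S, so the sign is −
  Lon: 38 + 42/60 + 8.3/3600 = 38.7023056
  E → positive
Point 3:
  Latitude: degrees = first 2 digits = 39, minutes = 36.95548; 39 + 36.95548/60 = 39.6159247
  hemisphere S, so the sign is −
  Lon: degrees = first 3 digits = 130, minutes = 43.4535; 130 + 43.4535/60 = 130.7242250
  E → positive
Point 4:
  Lat: 74 + 25.679/60 = 74.4279833
  S → negative
  Lon: 50.1503′ = 0.835838°; total 0.8358383
  E → positive
Point 5:
  Latitude: degrees = first 2 digits = 44, minutes = 8.44211; 44 + 8.44211/60 = 44.1407018
  hemisphere S, so the sign is −
  λ: split at 3 digits → 071° and 48.48726′; 71 + 48.48726/60 = 71.8081210
  E → positive

1. -0.697567, -0.589072
2. -11.567056, 38.702306
3. -39.615925, 130.724225
4. -74.427983, 0.835838
5. -44.140702, 71.808121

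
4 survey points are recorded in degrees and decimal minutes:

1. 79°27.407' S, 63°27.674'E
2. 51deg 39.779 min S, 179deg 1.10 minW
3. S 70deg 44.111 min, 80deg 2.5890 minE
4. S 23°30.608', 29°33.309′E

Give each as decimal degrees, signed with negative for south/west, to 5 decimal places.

Point 1:
  φ: 27.407′ = 0.456783°; total 79.456783
  hemisphere S, so the sign is −
  Lon: 27.674′ = 0.461233°; total 63.461233
  E ⇒ keep positive
Point 2:
  φ: 39.779′ = 0.662983°; total 51.662983
  S ⇒ negate
  Lon: 179 + 1.1/60 = 179.018333
  W → negative
Point 3:
  Latitude: 44.111′ = 0.735183°; total 70.735183
  hemisphere S, so the sign is −
  Longitude: 80 + 2.589/60 = 80.043150
  E ⇒ keep positive
Point 4:
  φ: 23 + 30.608/60 = 23.510133
  S ⇒ negate
  Lon: 33.309′ = 0.555150°; total 29.555150
  E → positive

1. -79.45678, 63.46123
2. -51.66298, -179.01833
3. -70.73518, 80.04315
4. -23.51013, 29.55515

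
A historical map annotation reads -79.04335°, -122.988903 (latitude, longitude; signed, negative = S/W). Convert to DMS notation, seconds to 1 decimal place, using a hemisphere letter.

Latitude is negative → S; |value| = 79.043350
φ: whole degrees 79; 2.60100′ → 2′ and 36.060″
Longitude is negative → W; |value| = 122.988903
λ: 0.988903° → 59.33418′; 0.33418 × 60 = 20.051″

79°02′36.1″ S, 122°59′20.1″ W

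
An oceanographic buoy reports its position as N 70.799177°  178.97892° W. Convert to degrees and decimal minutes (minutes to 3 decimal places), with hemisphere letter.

70° 47.951′ N, 178° 58.735′ W

Lat: fractional part 0.799177 → 47.95062 minutes
Longitude: minutes = (178.978920 − 178) × 60 = 58.73520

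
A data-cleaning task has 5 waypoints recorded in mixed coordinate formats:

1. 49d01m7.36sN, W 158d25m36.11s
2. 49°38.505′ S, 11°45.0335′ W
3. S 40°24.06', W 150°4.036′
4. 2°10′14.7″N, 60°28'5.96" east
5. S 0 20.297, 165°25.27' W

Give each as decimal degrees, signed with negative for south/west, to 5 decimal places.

Point 1:
  Latitude: 49 + 1/60 + 7.36/3600 = 49.018711
  N → positive
  λ: 158 + 25/60 + 36.11/3600 = 158.426697
  hemisphere W, so the sign is −
Point 2:
  Lat: 49 + 38.505/60 = 49.641750
  S → negative
  Longitude: 45.0335′ = 0.750558°; total 11.750558
  W → negative
Point 3:
  Latitude: 24.06′ = 0.401000°; total 40.401000
  hemisphere S, so the sign is −
  Longitude: 4.036′ = 0.067267°; total 150.067267
  W → negative
Point 4:
  φ: 2 + 10/60 + 14.7/3600 = 2.170750
  N → positive
  λ: 28′ + 5.96″ = 28.09933′; 60 + 28.09933/60 = 60.468322
  E ⇒ keep positive
Point 5:
  Lat: 0 + 20.297/60 = 0.338283
  S ⇒ negate
  Lon: 165 + 25.27/60 = 165.421167
  W ⇒ negate

1. 49.01871, -158.42670
2. -49.64175, -11.75056
3. -40.40100, -150.06727
4. 2.17075, 60.46832
5. -0.33828, -165.42117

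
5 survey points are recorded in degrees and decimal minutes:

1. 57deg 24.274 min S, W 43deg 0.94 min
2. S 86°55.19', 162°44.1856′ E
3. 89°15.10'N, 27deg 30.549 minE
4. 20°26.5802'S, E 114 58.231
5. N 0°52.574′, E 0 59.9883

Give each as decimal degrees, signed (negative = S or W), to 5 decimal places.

Point 1:
  φ: 57 + 24.274/60 = 57.404567
  S → negative
  Longitude: 0.94′ = 0.015667°; total 43.015667
  W ⇒ negate
Point 2:
  Lat: 55.19′ = 0.919833°; total 86.919833
  S → negative
  λ: 44.1856′ = 0.736427°; total 162.736427
  E ⇒ keep positive
Point 3:
  Latitude: 15.1′ = 0.251667°; total 89.251667
  N → positive
  λ: 27 + 30.549/60 = 27.509150
  E → positive
Point 4:
  Latitude: 26.5802′ = 0.443003°; total 20.443003
  S → negative
  Lon: 58.231′ = 0.970517°; total 114.970517
  E ⇒ keep positive
Point 5:
  Lat: 0 + 52.574/60 = 0.876233
  N → positive
  Lon: 0 + 59.9883/60 = 0.999805
  E ⇒ keep positive

1. -57.40457, -43.01567
2. -86.91983, 162.73643
3. 89.25167, 27.50915
4. -20.44300, 114.97052
5. 0.87623, 0.99981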